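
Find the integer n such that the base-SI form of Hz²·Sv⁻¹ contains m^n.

Hz = s⁻¹.
So Hz² = s⁻².
Sv = m²·s⁻².
So Sv⁻¹ = m⁻²·s².
Combining: Hz²·Sv⁻¹ = s⁻² · (m⁻²·s²) = m⁻².
The exponent of m is -2.

-2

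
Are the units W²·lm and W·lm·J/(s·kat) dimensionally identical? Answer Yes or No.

Left side:
  W = kg·m²·s⁻³.
  So W² = kg²·m⁴·s⁻⁶.
  lm = cd.
  Combining: W²·lm = (kg²·m⁴·s⁻⁶) · cd = kg²·m⁴·s⁻⁶·cd.
Right side:
  W = kg·m²·s⁻³.
  lm = cd.
  J = kg·m²·s⁻².
  kat = s⁻¹·mol.
  So kat⁻¹ = s·mol⁻¹.
  Combining: W·lm·J·s⁻¹·kat⁻¹ = (kg·m²·s⁻³) · cd · (kg·m²·s⁻²) · s⁻¹ · (s·mol⁻¹) = kg²·m⁴·s⁻⁵·mol⁻¹·cd.
Left is kg²·m⁴·s⁻⁶·cd; right is kg²·m⁴·s⁻⁵·mol⁻¹·cd — different.

No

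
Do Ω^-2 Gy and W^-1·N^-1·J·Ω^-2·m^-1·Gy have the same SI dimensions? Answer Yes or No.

Left side:
  Ω = V/A (resistance = voltage per current),
      = kg·m²·s⁻³·A⁻².
  So Ω⁻² = kg⁻²·m⁻⁴·s⁶·A⁴.
  Gy = J/kg (absorbed dose = energy per mass),
      = m²·s⁻².
  Combining: Ω⁻²·Gy = (kg⁻²·m⁻⁴·s⁶·A⁴) · (m²·s⁻²) = kg⁻²·m⁻²·s⁴·A⁴.
Right side:
  W = kg·m²·s⁻³.
  So W⁻¹ = kg⁻¹·m⁻²·s³.
  N = kg·m·s⁻².
  So N⁻¹ = kg⁻¹·m⁻¹·s².
  J = kg·m²·s⁻².
  Ω = kg·m²·s⁻³·A⁻².
  So Ω⁻² = kg⁻²·m⁻⁴·s⁶·A⁴.
  Gy = m²·s⁻².
  Combining: W⁻¹·N⁻¹·J·Ω⁻²·m⁻¹·Gy = (kg⁻¹·m⁻²·s³) · (kg⁻¹·m⁻¹·s²) · (kg·m²·s⁻²) · (kg⁻²·m⁻⁴·s⁶·A⁴) · m⁻¹ · (m²·s⁻²) = kg⁻³·m⁻⁴·s⁷·A⁴.
Left is kg⁻²·m⁻²·s⁴·A⁴; right is kg⁻³·m⁻⁴·s⁷·A⁴ — different.

No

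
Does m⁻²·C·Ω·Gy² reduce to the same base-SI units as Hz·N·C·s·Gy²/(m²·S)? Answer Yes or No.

Left side:
  C = A·s = s·A (charge = current × time).
  Ω = V/A (resistance = voltage per current),
      = kg·m²·s⁻³·A⁻².
  Gy = J/kg (absorbed dose = energy per mass),
      = m²·s⁻².
  So Gy² = m⁴·s⁻⁴.
  Combining: m⁻²·C·Ω·Gy² = m⁻² · (s·A) · (kg·m²·s⁻³·A⁻²) · (m⁴·s⁻⁴) = kg·m⁴·s⁻⁶·A⁻¹.
Right side:
  Hz = 1/s = s⁻¹ (frequency is cycles per second).
  N = kg·m/s² = kg·m·s⁻² (force = mass × acceleration).
  S = 1/Ω (conductance is reciprocal resistance),
      = kg⁻¹·m⁻²·s³·A².
  So S⁻¹ = kg·m²·s⁻³·A⁻².
  C = A·s = s·A (charge = current × time).
  Gy = J/kg (absorbed dose = energy per mass),
      = m²·s⁻².
  So Gy² = m⁴·s⁻⁴.
  Combining: Hz·m⁻²·N·S⁻¹·C·s·Gy² = s⁻¹ · m⁻² · (kg·m·s⁻²) · (kg·m²·s⁻³·A⁻²) · (s·A) · s · (m⁴·s⁻⁴) = kg²·m⁵·s⁻⁸·A⁻¹.
Left is kg·m⁴·s⁻⁶·A⁻¹; right is kg²·m⁵·s⁻⁸·A⁻¹ — different.

No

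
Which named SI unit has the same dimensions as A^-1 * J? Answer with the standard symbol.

J = N·m (work = force × distance),
    = kg·m²·s⁻².
Combining: A⁻¹·J = A⁻¹ · (kg·m²·s⁻²) = kg·m²·s⁻²·A⁻¹.
kg·m²·s⁻²·A⁻¹ is the base-SI form of the weber.

Wb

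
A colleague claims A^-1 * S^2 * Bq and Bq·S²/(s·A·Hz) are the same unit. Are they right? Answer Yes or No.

Yes

Left side:
  S = 1/Ω (conductance is reciprocal resistance),
      = kg⁻¹·m⁻²·s³·A².
  So S² = kg⁻²·m⁻⁴·s⁶·A⁴.
  Bq = 1/s = s⁻¹ (activity is decays per second).
  Combining: A⁻¹·S²·Bq = A⁻¹ · (kg⁻²·m⁻⁴·s⁶·A⁴) · s⁻¹ = kg⁻²·m⁻⁴·s⁵·A³.
Right side:
  Bq = 1/s = s⁻¹ (activity is decays per second).
  S = 1/Ω (conductance is reciprocal resistance),
      = kg⁻¹·m⁻²·s³·A².
  So S² = kg⁻²·m⁻⁴·s⁶·A⁴.
  Hz = 1/s = s⁻¹ (frequency is cycles per second).
  So Hz⁻¹ = s.
  Combining: Bq·s⁻¹·S²·A⁻¹·Hz⁻¹ = s⁻¹ · s⁻¹ · (kg⁻²·m⁻⁴·s⁶·A⁴) · A⁻¹ · s = kg⁻²·m⁻⁴·s⁵·A³.
Both reduce to kg⁻²·m⁻⁴·s⁵·A³.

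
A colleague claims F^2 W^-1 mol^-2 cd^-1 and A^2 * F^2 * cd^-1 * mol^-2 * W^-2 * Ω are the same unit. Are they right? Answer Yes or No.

Yes

Left side:
  F = C/V (capacitance = charge per voltage),
      = A·s/(kg·m²·s⁻³·A⁻¹) (substituting C and V),
      = kg⁻¹·m⁻²·s⁴·A².
  So F² = kg⁻²·m⁻⁴·s⁸·A⁴.
  W = J/s (power = energy per time),
      = kg·m²·s⁻³.
  So W⁻¹ = kg⁻¹·m⁻²·s³.
  Combining: F²·W⁻¹·mol⁻²·cd⁻¹ = (kg⁻²·m⁻⁴·s⁸·A⁴) · (kg⁻¹·m⁻²·s³) · mol⁻² · cd⁻¹ = kg⁻³·m⁻⁶·s¹¹·A⁴·mol⁻²·cd⁻¹.
Right side:
  F = C/V (capacitance = charge per voltage),
      = A·s/(kg·m²·s⁻³·A⁻¹) (substituting C and V),
      = kg⁻¹·m⁻²·s⁴·A².
  So F² = kg⁻²·m⁻⁴·s⁸·A⁴.
  W = J/s (power = energy per time),
      = kg·m²·s⁻³.
  So W⁻² = kg⁻²·m⁻⁴·s⁶.
  Ω = V/A (resistance = voltage per current),
      = kg·m²·s⁻³·A⁻².
  Combining: A²·F²·cd⁻¹·mol⁻²·W⁻²·Ω = A² · (kg⁻²·m⁻⁴·s⁸·A⁴) · cd⁻¹ · mol⁻² · (kg⁻²·m⁻⁴·s⁶) · (kg·m²·s⁻³·A⁻²) = kg⁻³·m⁻⁶·s¹¹·A⁴·mol⁻²·cd⁻¹.
Both reduce to kg⁻³·m⁻⁶·s¹¹·A⁴·mol⁻²·cd⁻¹.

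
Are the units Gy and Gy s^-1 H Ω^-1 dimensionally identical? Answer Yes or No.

Yes

Left side:
  Gy = m²·s⁻².
Right side:
  Gy = m²·s⁻².
  H = kg·m²·s⁻²·A⁻².
  Ω = kg·m²·s⁻³·A⁻².
  So Ω⁻¹ = kg⁻¹·m⁻²·s³·A².
  Combining: Gy·s⁻¹·H·Ω⁻¹ = (m²·s⁻²) · s⁻¹ · (kg·m²·s⁻²·A⁻²) · (kg⁻¹·m⁻²·s³·A²) = m²·s⁻².
Both reduce to m²·s⁻².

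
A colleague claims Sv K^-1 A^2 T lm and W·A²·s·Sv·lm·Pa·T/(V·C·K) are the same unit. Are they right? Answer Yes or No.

Left side:
  Sv = J/kg (equivalent dose = energy per mass),
      = m²·s⁻².
  T = Wb/m² (flux density = flux per area),
      = kg·s⁻²·A⁻¹.
  lm = cd·sr = cd (luminous flux; sr is dimensionless).
  Combining: Sv·K⁻¹·A²·T·lm = (m²·s⁻²) · K⁻¹ · A² · (kg·s⁻²·A⁻¹) · cd = kg·m²·s⁻⁴·A·K⁻¹·cd.
Right side:
  W = J/s (power = energy per time),
      = kg·m²·s⁻³.
  Sv = J/kg (equivalent dose = energy per mass),
      = m²·s⁻².
  lm = cd·sr = cd (luminous flux; sr is dimensionless).
  V = W/A (potential = power per current),
      = kg·m²·s⁻³·A⁻¹.
  So V⁻¹ = kg⁻¹·m⁻²·s³·A.
  Pa = N/m² (pressure = force per area),
      = kg·m⁻¹·s⁻².
  T = Wb/m² (flux density = flux per area),
      = kg·s⁻²·A⁻¹.
  C = A·s = s·A (charge = current × time).
  So C⁻¹ = s⁻¹·A⁻¹.
  Combining: W·A²·s·Sv·lm·V⁻¹·Pa·T·C⁻¹·K⁻¹ = (kg·m²·s⁻³) · A² · s · (m²·s⁻²) · cd · (kg⁻¹·m⁻²·s³·A) · (kg·m⁻¹·s⁻²) · (kg·s⁻²·A⁻¹) · (s⁻¹·A⁻¹) · K⁻¹ = kg²·m·s⁻⁶·A·K⁻¹·cd.
Left is kg·m²·s⁻⁴·A·K⁻¹·cd; right is kg²·m·s⁻⁶·A·K⁻¹·cd — different.

No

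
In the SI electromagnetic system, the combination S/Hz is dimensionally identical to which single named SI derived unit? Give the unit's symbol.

F

Hz = s⁻¹.
So Hz⁻¹ = s.
S = kg⁻¹·m⁻²·s³·A².
Combining: Hz⁻¹·S = s · (kg⁻¹·m⁻²·s³·A²) = kg⁻¹·m⁻²·s⁴·A².
kg⁻¹·m⁻²·s⁴·A² is the base-SI form of the farad.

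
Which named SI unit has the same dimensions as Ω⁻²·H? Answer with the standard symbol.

F

Ω = V/A (resistance = voltage per current),
    = kg·m²·s⁻³·A⁻².
So Ω⁻² = kg⁻²·m⁻⁴·s⁶·A⁴.
H = Wb/A (inductance = flux per current),
    = kg·m²·s⁻²·A⁻².
Combining: Ω⁻²·H = (kg⁻²·m⁻⁴·s⁶·A⁴) · (kg·m²·s⁻²·A⁻²) = kg⁻¹·m⁻²·s⁴·A².
kg⁻¹·m⁻²·s⁴·A² is the base-SI form of the farad.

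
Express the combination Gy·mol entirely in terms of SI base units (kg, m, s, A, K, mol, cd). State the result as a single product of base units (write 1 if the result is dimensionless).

m²·s⁻²·mol

Gy = J/kg (absorbed dose = energy per mass),
    = m²·s⁻².
Combining: Gy·mol = (m²·s⁻²) · mol = m²·s⁻²·mol.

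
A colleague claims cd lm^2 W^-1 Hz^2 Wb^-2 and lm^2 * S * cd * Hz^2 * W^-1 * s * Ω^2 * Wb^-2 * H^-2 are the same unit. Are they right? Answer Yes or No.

No

Left side:
  lm = cd·sr = cd (luminous flux; sr is dimensionless).
  So lm² = cd².
  W = J/s (power = energy per time),
      = kg·m²·s⁻³.
  So W⁻¹ = kg⁻¹·m⁻²·s³.
  Hz = 1/s = s⁻¹ (frequency is cycles per second).
  So Hz² = s⁻².
  Wb = V·s (flux: a volt is a weber per second),
      = kg·m²·s⁻²·A⁻¹.
  So Wb⁻² = kg⁻²·m⁻⁴·s⁴·A².
  Combining: cd·lm²·W⁻¹·Hz²·Wb⁻² = cd · cd² · (kg⁻¹·m⁻²·s³) · s⁻² · (kg⁻²·m⁻⁴·s⁴·A²) = kg⁻³·m⁻⁶·s⁵·A²·cd³.
Right side:
  lm = cd·sr = cd (luminous flux; sr is dimensionless).
  So lm² = cd².
  S = 1/Ω (conductance is reciprocal resistance),
      = kg⁻¹·m⁻²·s³·A².
  Hz = 1/s = s⁻¹ (frequency is cycles per second).
  So Hz² = s⁻².
  W = J/s (power = energy per time),
      = kg·m²·s⁻³.
  So W⁻¹ = kg⁻¹·m⁻²·s³.
  Ω = V/A (resistance = voltage per current),
      = kg·m²·s⁻³·A⁻².
  So Ω² = kg²·m⁴·s⁻⁶·A⁻⁴.
  Wb = V·s (flux: a volt is a weber per second),
      = kg·m²·s⁻²·A⁻¹.
  So Wb⁻² = kg⁻²·m⁻⁴·s⁴·A².
  H = Wb/A (inductance = flux per current),
      = kg·m²·s⁻²·A⁻².
  So H⁻² = kg⁻²·m⁻⁴·s⁴·A⁴.
  Combining: lm²·S·cd·Hz²·W⁻¹·s·Ω²·Wb⁻²·H⁻² = cd² · (kg⁻¹·m⁻²·s³·A²) · cd · s⁻² · (kg⁻¹·m⁻²·s³) · s · (kg²·m⁴·s⁻⁶·A⁻⁴) · (kg⁻²·m⁻⁴·s⁴·A²) · (kg⁻²·m⁻⁴·s⁴·A⁴) = kg⁻⁴·m⁻⁸·s⁷·A⁴·cd³.
Left is kg⁻³·m⁻⁶·s⁵·A²·cd³; right is kg⁻⁴·m⁻⁸·s⁷·A⁴·cd³ — different.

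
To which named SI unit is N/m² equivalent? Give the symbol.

N = kg·m·s⁻².
Combining: m⁻²·N = m⁻² · (kg·m·s⁻²) = kg·m⁻¹·s⁻².
kg·m⁻¹·s⁻² is the base-SI form of the pascal.

Pa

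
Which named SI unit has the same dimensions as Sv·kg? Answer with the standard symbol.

J

Sv = J/kg (equivalent dose = energy per mass),
    = m²·s⁻².
Combining: Sv·kg = (m²·s⁻²) · kg = kg·m²·s⁻².
kg·m²·s⁻² is the base-SI form of the joule.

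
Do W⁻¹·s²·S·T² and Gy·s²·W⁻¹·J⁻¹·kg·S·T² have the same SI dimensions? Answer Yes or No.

Yes

Left side:
  W = kg·m²·s⁻³.
  So W⁻¹ = kg⁻¹·m⁻²·s³.
  S = kg⁻¹·m⁻²·s³·A².
  T = kg·s⁻²·A⁻¹.
  So T² = kg²·s⁻⁴·A⁻².
  Combining: W⁻¹·s²·S·T² = (kg⁻¹·m⁻²·s³) · s² · (kg⁻¹·m⁻²·s³·A²) · (kg²·s⁻⁴·A⁻²) = m⁻⁴·s⁴.
Right side:
  Gy = J/kg (absorbed dose = energy per mass),
      = m²·s⁻².
  W = J/s (power = energy per time),
      = kg·m²·s⁻³.
  So W⁻¹ = kg⁻¹·m⁻²·s³.
  J = N·m (work = force × distance),
      = kg·m²·s⁻².
  So J⁻¹ = kg⁻¹·m⁻²·s².
  S = 1/Ω (conductance is reciprocal resistance),
      = kg⁻¹·m⁻²·s³·A².
  T = Wb/m² (flux density = flux per area),
      = kg·s⁻²·A⁻¹.
  So T² = kg²·s⁻⁴·A⁻².
  Combining: Gy·s²·W⁻¹·J⁻¹·kg·S·T² = (m²·s⁻²) · s² · (kg⁻¹·m⁻²·s³) · (kg⁻¹·m⁻²·s²) · kg · (kg⁻¹·m⁻²·s³·A²) · (kg²·s⁻⁴·A⁻²) = m⁻⁴·s⁴.
Both reduce to m⁻⁴·s⁴.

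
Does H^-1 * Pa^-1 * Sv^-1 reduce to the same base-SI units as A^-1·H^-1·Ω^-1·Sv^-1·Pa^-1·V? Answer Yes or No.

Left side:
  H = Wb/A (inductance = flux per current),
      = kg·m²·s⁻²·A⁻².
  So H⁻¹ = kg⁻¹·m⁻²·s²·A².
  Pa = N/m² (pressure = force per area),
      = kg·m⁻¹·s⁻².
  So Pa⁻¹ = kg⁻¹·m·s².
  Sv = J/kg (equivalent dose = energy per mass),
      = m²·s⁻².
  So Sv⁻¹ = m⁻²·s².
  Combining: H⁻¹·Pa⁻¹·Sv⁻¹ = (kg⁻¹·m⁻²·s²·A²) · (kg⁻¹·m·s²) · (m⁻²·s²) = kg⁻²·m⁻³·s⁶·A².
Right side:
  H = kg·m²·s⁻²·A⁻².
  So H⁻¹ = kg⁻¹·m⁻²·s²·A².
  Ω = kg·m²·s⁻³·A⁻².
  So Ω⁻¹ = kg⁻¹·m⁻²·s³·A².
  Sv = m²·s⁻².
  So Sv⁻¹ = m⁻²·s².
  Pa = kg·m⁻¹·s⁻².
  So Pa⁻¹ = kg⁻¹·m·s².
  V = kg·m²·s⁻³·A⁻¹.
  Combining: A⁻¹·H⁻¹·Ω⁻¹·Sv⁻¹·Pa⁻¹·V = A⁻¹ · (kg⁻¹·m⁻²·s²·A²) · (kg⁻¹·m⁻²·s³·A²) · (m⁻²·s²) · (kg⁻¹·m·s²) · (kg·m²·s⁻³·A⁻¹) = kg⁻²·m⁻³·s⁶·A².
Both reduce to kg⁻²·m⁻³·s⁶·A².

Yes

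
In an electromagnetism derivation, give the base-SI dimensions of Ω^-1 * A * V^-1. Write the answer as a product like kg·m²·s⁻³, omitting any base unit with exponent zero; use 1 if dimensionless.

kg⁻²·m⁻⁴·s⁶·A⁴

Ω = kg·m²·s⁻³·A⁻².
So Ω⁻¹ = kg⁻¹·m⁻²·s³·A².
V = kg·m²·s⁻³·A⁻¹.
So V⁻¹ = kg⁻¹·m⁻²·s³·A.
Combining: Ω⁻¹·A·V⁻¹ = (kg⁻¹·m⁻²·s³·A²) · A · (kg⁻¹·m⁻²·s³·A) = kg⁻²·m⁻⁴·s⁶·A⁴.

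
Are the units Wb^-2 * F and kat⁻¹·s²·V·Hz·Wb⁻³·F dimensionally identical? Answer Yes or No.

No

Left side:
  Wb = V·s (flux: a volt is a weber per second),
      = kg·m²·s⁻²·A⁻¹.
  So Wb⁻² = kg⁻²·m⁻⁴·s⁴·A².
  F = C/V (capacitance = charge per voltage),
      = A·s/(kg·m²·s⁻³·A⁻¹) (substituting C and V),
      = kg⁻¹·m⁻²·s⁴·A².
  Combining: Wb⁻²·F = (kg⁻²·m⁻⁴·s⁴·A²) · (kg⁻¹·m⁻²·s⁴·A²) = kg⁻³·m⁻⁶·s⁸·A⁴.
Right side:
  kat = mol/s = s⁻¹·mol (catalytic activity).
  So kat⁻¹ = s·mol⁻¹.
  V = W/A (potential = power per current),
      = kg·m²·s⁻³·A⁻¹.
  Hz = 1/s = s⁻¹ (frequency is cycles per second).
  Wb = V·s (flux: a volt is a weber per second),
      = kg·m²·s⁻²·A⁻¹.
  So Wb⁻³ = kg⁻³·m⁻⁶·s⁶·A³.
  F = C/V (capacitance = charge per voltage),
      = A·s/(kg·m²·s⁻³·A⁻¹) (substituting C and V),
      = kg⁻¹·m⁻²·s⁴·A².
  Combining: kat⁻¹·s²·V·Hz·Wb⁻³·F = (s·mol⁻¹) · s² · (kg·m²·s⁻³·A⁻¹) · s⁻¹ · (kg⁻³·m⁻⁶·s⁶·A³) · (kg⁻¹·m⁻²·s⁴·A²) = kg⁻³·m⁻⁶·s⁹·A⁴·mol⁻¹.
Left is kg⁻³·m⁻⁶·s⁸·A⁴; right is kg⁻³·m⁻⁶·s⁹·A⁴·mol⁻¹ — different.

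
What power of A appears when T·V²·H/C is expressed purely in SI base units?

T = Wb/m² (flux density = flux per area),
    = kg·s⁻²·A⁻¹.
C = A·s = s·A (charge = current × time).
So C⁻¹ = s⁻¹·A⁻¹.
V = W/A (potential = power per current),
    = kg·m²·s⁻³·A⁻¹.
So V² = kg²·m⁴·s⁻⁶·A⁻².
H = Wb/A (inductance = flux per current),
    = kg·m²·s⁻²·A⁻².
Combining: T·C⁻¹·V²·H = (kg·s⁻²·A⁻¹) · (s⁻¹·A⁻¹) · (kg²·m⁴·s⁻⁶·A⁻²) · (kg·m²·s⁻²·A⁻²) = kg⁴·m⁶·s⁻¹¹·A⁻⁶.
The exponent of A is -6.

-6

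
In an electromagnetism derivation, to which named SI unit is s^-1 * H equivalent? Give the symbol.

H = Wb/A (inductance = flux per current),
    = kg·m²·s⁻²·A⁻².
Combining: s⁻¹·H = s⁻¹ · (kg·m²·s⁻²·A⁻²) = kg·m²·s⁻³·A⁻².
kg·m²·s⁻³·A⁻² is the base-SI form of the ohm.

Ω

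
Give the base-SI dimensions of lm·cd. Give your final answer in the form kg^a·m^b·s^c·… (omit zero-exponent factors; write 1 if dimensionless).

lm = cd·sr = cd (luminous flux; sr is dimensionless).
Combining: lm·cd = cd · cd = cd².

cd²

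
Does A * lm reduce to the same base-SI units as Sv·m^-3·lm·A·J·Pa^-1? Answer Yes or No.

No

Left side:
  lm = cd·sr = cd (luminous flux; sr is dimensionless).
  Combining: A·lm = A · cd = A·cd.
Right side:
  Sv = J/kg (equivalent dose = energy per mass),
      = m²·s⁻².
  lm = cd·sr = cd (luminous flux; sr is dimensionless).
  J = N·m (work = force × distance),
      = kg·m²·s⁻².
  Pa = N/m² (pressure = force per area),
      = kg·m⁻¹·s⁻².
  So Pa⁻¹ = kg⁻¹·m·s².
  Combining: Sv·m⁻³·lm·A·J·Pa⁻¹ = (m²·s⁻²) · m⁻³ · cd · A · (kg·m²·s⁻²) · (kg⁻¹·m·s²) = m²·s⁻²·A·cd.
Left is A·cd; right is m²·s⁻²·A·cd — different.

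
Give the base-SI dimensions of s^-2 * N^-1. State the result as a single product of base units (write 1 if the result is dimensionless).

N = kg·m/s² = kg·m·s⁻² (force = mass × acceleration).
So N⁻¹ = kg⁻¹·m⁻¹·s².
Combining: s⁻²·N⁻¹ = s⁻² · (kg⁻¹·m⁻¹·s²) = kg⁻¹·m⁻¹.

kg⁻¹·m⁻¹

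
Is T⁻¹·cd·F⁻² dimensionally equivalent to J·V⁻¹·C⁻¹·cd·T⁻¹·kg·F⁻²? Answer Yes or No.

Left side:
  T = Wb/m² (flux density = flux per area),
      = kg·s⁻²·A⁻¹.
  So T⁻¹ = kg⁻¹·s²·A.
  F = C/V (capacitance = charge per voltage),
      = A·s/(kg·m²·s⁻³·A⁻¹) (substituting C and V),
      = kg⁻¹·m⁻²·s⁴·A².
  So F⁻² = kg²·m⁴·s⁻⁸·A⁻⁴.
  Combining: T⁻¹·cd·F⁻² = (kg⁻¹·s²·A) · cd · (kg²·m⁴·s⁻⁸·A⁻⁴) = kg·m⁴·s⁻⁶·A⁻³·cd.
Right side:
  J = N·m (work = force × distance),
      = kg·m²·s⁻².
  V = W/A (potential = power per current),
      = kg·m²·s⁻³·A⁻¹.
  So V⁻¹ = kg⁻¹·m⁻²·s³·A.
  C = A·s = s·A (charge = current × time).
  So C⁻¹ = s⁻¹·A⁻¹.
  T = Wb/m² (flux density = flux per area),
      = kg·s⁻²·A⁻¹.
  So T⁻¹ = kg⁻¹·s²·A.
  F = C/V (capacitance = charge per voltage),
      = A·s/(kg·m²·s⁻³·A⁻¹) (substituting C and V),
      = kg⁻¹·m⁻²·s⁴·A².
  So F⁻² = kg²·m⁴·s⁻⁸·A⁻⁴.
  Combining: J·V⁻¹·C⁻¹·cd·T⁻¹·kg·F⁻² = (kg·m²·s⁻²) · (kg⁻¹·m⁻²·s³·A) · (s⁻¹·A⁻¹) · cd · (kg⁻¹·s²·A) · kg · (kg²·m⁴·s⁻⁸·A⁻⁴) = kg²·m⁴·s⁻⁶·A⁻³·cd.
Left is kg·m⁴·s⁻⁶·A⁻³·cd; right is kg²·m⁴·s⁻⁶·A⁻³·cd — different.

No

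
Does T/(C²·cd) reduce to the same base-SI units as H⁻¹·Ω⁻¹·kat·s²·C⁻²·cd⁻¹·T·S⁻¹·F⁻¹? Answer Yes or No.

Left side:
  C = A·s = s·A (charge = current × time).
  So C⁻² = s⁻²·A⁻².
  T = Wb/m² (flux density = flux per area),
      = kg·s⁻²·A⁻¹.
  Combining: C⁻²·T·cd⁻¹ = (s⁻²·A⁻²) · (kg·s⁻²·A⁻¹) · cd⁻¹ = kg·s⁻⁴·A⁻³·cd⁻¹.
Right side:
  H = Wb/A (inductance = flux per current),
      = kg·m²·s⁻²·A⁻².
  So H⁻¹ = kg⁻¹·m⁻²·s²·A².
  Ω = V/A (resistance = voltage per current),
      = kg·m²·s⁻³·A⁻².
  So Ω⁻¹ = kg⁻¹·m⁻²·s³·A².
  kat = mol/s = s⁻¹·mol (catalytic activity).
  C = A·s = s·A (charge = current × time).
  So C⁻² = s⁻²·A⁻².
  T = Wb/m² (flux density = flux per area),
      = kg·s⁻²·A⁻¹.
  S = 1/Ω (conductance is reciprocal resistance),
      = kg⁻¹·m⁻²·s³·A².
  So S⁻¹ = kg·m²·s⁻³·A⁻².
  F = C/V (capacitance = charge per voltage),
      = A·s/(kg·m²·s⁻³·A⁻¹) (substituting C and V),
      = kg⁻¹·m⁻²·s⁴·A².
  So F⁻¹ = kg·m²·s⁻⁴·A⁻².
  Combining: H⁻¹·Ω⁻¹·kat·s²·C⁻²·cd⁻¹·T·S⁻¹·F⁻¹ = (kg⁻¹·m⁻²·s²·A²) · (kg⁻¹·m⁻²·s³·A²) · (s⁻¹·mol) · s² · (s⁻²·A⁻²) · cd⁻¹ · (kg·s⁻²·A⁻¹) · (kg·m²·s⁻³·A⁻²) · (kg·m²·s⁻⁴·A⁻²) = kg·s⁻⁵·A⁻³·mol·cd⁻¹.
Left is kg·s⁻⁴·A⁻³·cd⁻¹; right is kg·s⁻⁵·A⁻³·mol·cd⁻¹ — different.

No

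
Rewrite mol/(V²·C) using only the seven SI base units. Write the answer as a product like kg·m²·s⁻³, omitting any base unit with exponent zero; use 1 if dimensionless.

V = W/A (potential = power per current),
    = kg·m²·s⁻³·A⁻¹.
So V⁻² = kg⁻²·m⁻⁴·s⁶·A².
C = A·s = s·A (charge = current × time).
So C⁻¹ = s⁻¹·A⁻¹.
Combining: V⁻²·mol·C⁻¹ = (kg⁻²·m⁻⁴·s⁶·A²) · mol · (s⁻¹·A⁻¹) = kg⁻²·m⁻⁴·s⁵·A·mol.

kg⁻²·m⁻⁴·s⁵·A·mol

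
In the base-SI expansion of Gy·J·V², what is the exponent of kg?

3

Gy = m²·s⁻².
J = kg·m²·s⁻².
V = kg·m²·s⁻³·A⁻¹.
So V² = kg²·m⁴·s⁻⁶·A⁻².
Combining: Gy·J·V² = (m²·s⁻²) · (kg·m²·s⁻²) · (kg²·m⁴·s⁻⁶·A⁻²) = kg³·m⁸·s⁻¹⁰·A⁻².
The exponent of kg is 3.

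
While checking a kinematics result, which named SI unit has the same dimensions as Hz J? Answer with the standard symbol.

W

Hz = s⁻¹.
J = kg·m²·s⁻².
Combining: Hz·J = s⁻¹ · (kg·m²·s⁻²) = kg·m²·s⁻³.
kg·m²·s⁻³ is the base-SI form of the watt.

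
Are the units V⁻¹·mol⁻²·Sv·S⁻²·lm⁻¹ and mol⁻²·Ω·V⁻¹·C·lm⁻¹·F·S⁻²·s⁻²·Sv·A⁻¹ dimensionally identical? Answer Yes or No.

Yes

Left side:
  V = kg·m²·s⁻³·A⁻¹.
  So V⁻¹ = kg⁻¹·m⁻²·s³·A.
  Sv = m²·s⁻².
  S = kg⁻¹·m⁻²·s³·A².
  So S⁻² = kg²·m⁴·s⁻⁶·A⁻⁴.
  lm = cd.
  So lm⁻¹ = cd⁻¹.
  Combining: V⁻¹·mol⁻²·Sv·S⁻²·lm⁻¹ = (kg⁻¹·m⁻²·s³·A) · mol⁻² · (m²·s⁻²) · (kg²·m⁴·s⁻⁶·A⁻⁴) · cd⁻¹ = kg·m⁴·s⁻⁵·A⁻³·mol⁻²·cd⁻¹.
Right side:
  Ω = V/A (resistance = voltage per current),
      = kg·m²·s⁻³·A⁻².
  V = W/A (potential = power per current),
      = kg·m²·s⁻³·A⁻¹.
  So V⁻¹ = kg⁻¹·m⁻²·s³·A.
  C = A·s = s·A (charge = current × time).
  lm = cd·sr = cd (luminous flux; sr is dimensionless).
  So lm⁻¹ = cd⁻¹.
  F = C/V (capacitance = charge per voltage),
      = A·s/(kg·m²·s⁻³·A⁻¹) (substituting C and V),
      = kg⁻¹·m⁻²·s⁴·A².
  S = 1/Ω (conductance is reciprocal resistance),
      = kg⁻¹·m⁻²·s³·A².
  So S⁻² = kg²·m⁴·s⁻⁶·A⁻⁴.
  Sv = J/kg (equivalent dose = energy per mass),
      = m²·s⁻².
  Combining: mol⁻²·Ω·V⁻¹·C·lm⁻¹·F·S⁻²·s⁻²·Sv·A⁻¹ = mol⁻² · (kg·m²·s⁻³·A⁻²) · (kg⁻¹·m⁻²·s³·A) · (s·A) · cd⁻¹ · (kg⁻¹·m⁻²·s⁴·A²) · (kg²·m⁴·s⁻⁶·A⁻⁴) · s⁻² · (m²·s⁻²) · A⁻¹ = kg·m⁴·s⁻⁵·A⁻³·mol⁻²·cd⁻¹.
Both reduce to kg·m⁴·s⁻⁵·A⁻³·mol⁻²·cd⁻¹.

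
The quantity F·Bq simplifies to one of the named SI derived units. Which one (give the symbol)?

F = C/V (capacitance = charge per voltage),
    = A·s/(kg·m²·s⁻³·A⁻¹) (substituting C and V),
    = kg⁻¹·m⁻²·s⁴·A².
Bq = 1/s = s⁻¹ (activity is decays per second).
Combining: F·Bq = (kg⁻¹·m⁻²·s⁴·A²) · s⁻¹ = kg⁻¹·m⁻²·s³·A².
kg⁻¹·m⁻²·s³·A² is the base-SI form of the siemens.

S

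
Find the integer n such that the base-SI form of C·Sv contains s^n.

C = A·s = s·A (charge = current × time).
Sv = J/kg (equivalent dose = energy per mass),
    = m²·s⁻².
Combining: C·Sv = (s·A) · (m²·s⁻²) = m²·s⁻¹·A.
The exponent of s is -1.

-1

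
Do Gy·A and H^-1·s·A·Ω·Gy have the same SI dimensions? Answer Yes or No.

Left side:
  Gy = m²·s⁻².
  Combining: Gy·A = (m²·s⁻²) · A = m²·s⁻²·A.
Right side:
  H = Wb/A (inductance = flux per current),
      = kg·m²·s⁻²·A⁻².
  So H⁻¹ = kg⁻¹·m⁻²·s²·A².
  Ω = V/A (resistance = voltage per current),
      = kg·m²·s⁻³·A⁻².
  Gy = J/kg (absorbed dose = energy per mass),
      = m²·s⁻².
  Combining: H⁻¹·s·A·Ω·Gy = (kg⁻¹·m⁻²·s²·A²) · s · A · (kg·m²·s⁻³·A⁻²) · (m²·s⁻²) = m²·s⁻²·A.
Both reduce to m²·s⁻²·A.

Yes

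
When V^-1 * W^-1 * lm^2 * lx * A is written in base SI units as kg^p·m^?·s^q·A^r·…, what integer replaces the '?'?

V = kg·m²·s⁻³·A⁻¹.
So V⁻¹ = kg⁻¹·m⁻²·s³·A.
W = kg·m²·s⁻³.
So W⁻¹ = kg⁻¹·m⁻²·s³.
lm = cd.
So lm² = cd².
lx = m⁻²·cd.
Combining: V⁻¹·W⁻¹·lm²·lx·A = (kg⁻¹·m⁻²·s³·A) · (kg⁻¹·m⁻²·s³) · cd² · (m⁻²·cd) · A = kg⁻²·m⁻⁶·s⁶·A²·cd³.
The exponent of m is -6.

-6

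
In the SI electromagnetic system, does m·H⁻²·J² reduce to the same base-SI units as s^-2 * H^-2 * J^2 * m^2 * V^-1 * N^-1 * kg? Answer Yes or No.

Left side:
  H = kg·m²·s⁻²·A⁻².
  So H⁻² = kg⁻²·m⁻⁴·s⁴·A⁴.
  J = kg·m²·s⁻².
  So J² = kg²·m⁴·s⁻⁴.
  Combining: m·H⁻²·J² = m · (kg⁻²·m⁻⁴·s⁴·A⁴) · (kg²·m⁴·s⁻⁴) = m·A⁴.
Right side:
  H = Wb/A (inductance = flux per current),
      = kg·m²·s⁻²·A⁻².
  So H⁻² = kg⁻²·m⁻⁴·s⁴·A⁴.
  J = N·m (work = force × distance),
      = kg·m²·s⁻².
  So J² = kg²·m⁴·s⁻⁴.
  V = W/A (potential = power per current),
      = kg·m²·s⁻³·A⁻¹.
  So V⁻¹ = kg⁻¹·m⁻²·s³·A.
  N = kg·m/s² = kg·m·s⁻² (force = mass × acceleration).
  So N⁻¹ = kg⁻¹·m⁻¹·s².
  Combining: s⁻²·H⁻²·J²·m²·V⁻¹·N⁻¹·kg = s⁻² · (kg⁻²·m⁻⁴·s⁴·A⁴) · (kg²·m⁴·s⁻⁴) · m² · (kg⁻¹·m⁻²·s³·A) · (kg⁻¹·m⁻¹·s²) · kg = kg⁻¹·m⁻¹·s³·A⁵.
Left is m·A⁴; right is kg⁻¹·m⁻¹·s³·A⁵ — different.

No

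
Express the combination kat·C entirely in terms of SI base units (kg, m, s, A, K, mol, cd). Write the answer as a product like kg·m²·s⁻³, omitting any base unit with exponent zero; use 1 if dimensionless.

kat = s⁻¹·mol.
C = s·A.
Combining: kat·C = (s⁻¹·mol) · (s·A) = A·mol.

A·mol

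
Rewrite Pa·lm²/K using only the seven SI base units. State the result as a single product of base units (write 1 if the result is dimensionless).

Pa = kg·m⁻¹·s⁻².
lm = cd.
So lm² = cd².
Combining: Pa·lm²·K⁻¹ = (kg·m⁻¹·s⁻²) · cd² · K⁻¹ = kg·m⁻¹·s⁻²·K⁻¹·cd².

kg·m⁻¹·s⁻²·K⁻¹·cd²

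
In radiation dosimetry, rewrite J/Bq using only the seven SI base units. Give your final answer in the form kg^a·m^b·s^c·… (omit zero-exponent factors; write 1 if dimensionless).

J = N·m (work = force × distance),
    = kg·m²·s⁻².
Bq = 1/s = s⁻¹ (activity is decays per second).
So Bq⁻¹ = s.
Combining: J·Bq⁻¹ = (kg·m²·s⁻²) · s = kg·m²·s⁻¹.

kg·m²·s⁻¹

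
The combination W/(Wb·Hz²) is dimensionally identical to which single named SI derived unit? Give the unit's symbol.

C

Wb = kg·m²·s⁻²·A⁻¹.
So Wb⁻¹ = kg⁻¹·m⁻²·s²·A.
W = kg·m²·s⁻³.
Hz = s⁻¹.
So Hz⁻² = s².
Combining: Wb⁻¹·W·Hz⁻² = (kg⁻¹·m⁻²·s²·A) · (kg·m²·s⁻³) · s² = s·A.
s·A is the base-SI form of the coulomb.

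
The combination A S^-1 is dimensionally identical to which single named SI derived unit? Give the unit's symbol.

V

S = 1/Ω (conductance is reciprocal resistance),
    = kg⁻¹·m⁻²·s³·A².
So S⁻¹ = kg·m²·s⁻³·A⁻².
Combining: A·S⁻¹ = A · (kg·m²·s⁻³·A⁻²) = kg·m²·s⁻³·A⁻¹.
kg·m²·s⁻³·A⁻¹ is the base-SI form of the volt.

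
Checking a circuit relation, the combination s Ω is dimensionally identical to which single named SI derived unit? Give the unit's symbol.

Ω = kg·m²·s⁻³·A⁻².
Combining: s·Ω = s · (kg·m²·s⁻³·A⁻²) = kg·m²·s⁻²·A⁻².
kg·m²·s⁻²·A⁻² is the base-SI form of the henry.

H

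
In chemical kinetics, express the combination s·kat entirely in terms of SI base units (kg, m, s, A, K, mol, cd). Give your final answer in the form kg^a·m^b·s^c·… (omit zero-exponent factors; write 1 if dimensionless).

mol

kat = mol/s = s⁻¹·mol (catalytic activity).
Combining: s·kat = s · (s⁻¹·mol) = mol.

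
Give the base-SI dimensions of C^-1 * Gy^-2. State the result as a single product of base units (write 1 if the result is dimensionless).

C = A·s = s·A (charge = current × time).
So C⁻¹ = s⁻¹·A⁻¹.
Gy = J/kg (absorbed dose = energy per mass),
    = m²·s⁻².
So Gy⁻² = m⁻⁴·s⁴.
Combining: C⁻¹·Gy⁻² = (s⁻¹·A⁻¹) · (m⁻⁴·s⁴) = m⁻⁴·s³·A⁻¹.

m⁻⁴·s³·A⁻¹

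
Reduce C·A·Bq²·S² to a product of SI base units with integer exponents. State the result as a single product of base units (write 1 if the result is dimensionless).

kg⁻²·m⁻⁴·s⁵·A⁶

C = A·s = s·A (charge = current × time).
Bq = 1/s = s⁻¹ (activity is decays per second).
So Bq² = s⁻².
S = 1/Ω (conductance is reciprocal resistance),
    = kg⁻¹·m⁻²·s³·A².
So S² = kg⁻²·m⁻⁴·s⁶·A⁴.
Combining: C·A·Bq²·S² = (s·A) · A · s⁻² · (kg⁻²·m⁻⁴·s⁶·A⁴) = kg⁻²·m⁻⁴·s⁵·A⁶.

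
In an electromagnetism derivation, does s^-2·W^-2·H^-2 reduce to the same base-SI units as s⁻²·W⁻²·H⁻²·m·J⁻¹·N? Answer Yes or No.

Left side:
  W = J/s (power = energy per time),
      = kg·m²·s⁻³.
  So W⁻² = kg⁻²·m⁻⁴·s⁶.
  H = Wb/A (inductance = flux per current),
      = kg·m²·s⁻²·A⁻².
  So H⁻² = kg⁻²·m⁻⁴·s⁴·A⁴.
  Combining: s⁻²·W⁻²·H⁻² = s⁻² · (kg⁻²·m⁻⁴·s⁶) · (kg⁻²·m⁻⁴·s⁴·A⁴) = kg⁻⁴·m⁻⁸·s⁸·A⁴.
Right side:
  W = kg·m²·s⁻³.
  So W⁻² = kg⁻²·m⁻⁴·s⁶.
  H = kg·m²·s⁻²·A⁻².
  So H⁻² = kg⁻²·m⁻⁴·s⁴·A⁴.
  J = kg·m²·s⁻².
  So J⁻¹ = kg⁻¹·m⁻²·s².
  N = kg·m·s⁻².
  Combining: s⁻²·W⁻²·H⁻²·m·J⁻¹·N = s⁻² · (kg⁻²·m⁻⁴·s⁶) · (kg⁻²·m⁻⁴·s⁴·A⁴) · m · (kg⁻¹·m⁻²·s²) · (kg·m·s⁻²) = kg⁻⁴·m⁻⁸·s⁸·A⁴.
Both reduce to kg⁻⁴·m⁻⁸·s⁸·A⁴.

Yes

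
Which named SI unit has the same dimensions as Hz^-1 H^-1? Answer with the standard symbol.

S

Hz = 1/s = s⁻¹ (frequency is cycles per second).
So Hz⁻¹ = s.
H = Wb/A (inductance = flux per current),
    = kg·m²·s⁻²·A⁻².
So H⁻¹ = kg⁻¹·m⁻²·s²·A².
Combining: Hz⁻¹·H⁻¹ = s · (kg⁻¹·m⁻²·s²·A²) = kg⁻¹·m⁻²·s³·A².
kg⁻¹·m⁻²·s³·A² is the base-SI form of the siemens.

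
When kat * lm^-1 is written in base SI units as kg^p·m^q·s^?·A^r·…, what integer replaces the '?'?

-1

kat = s⁻¹·mol.
lm = cd.
So lm⁻¹ = cd⁻¹.
Combining: kat·lm⁻¹ = (s⁻¹·mol) · cd⁻¹ = s⁻¹·mol·cd⁻¹.
The exponent of s is -1.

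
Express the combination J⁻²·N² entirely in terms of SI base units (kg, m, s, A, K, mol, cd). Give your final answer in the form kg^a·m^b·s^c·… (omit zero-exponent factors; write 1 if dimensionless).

J = N·m (work = force × distance),
    = kg·m²·s⁻².
So J⁻² = kg⁻²·m⁻⁴·s⁴.
N = kg·m/s² = kg·m·s⁻² (force = mass × acceleration).
So N² = kg²·m²·s⁻⁴.
Combining: J⁻²·N² = (kg⁻²·m⁻⁴·s⁴) · (kg²·m²·s⁻⁴) = m⁻².

m⁻²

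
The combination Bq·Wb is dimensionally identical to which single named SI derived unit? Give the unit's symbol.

V

Bq = 1/s = s⁻¹ (activity is decays per second).
Wb = V·s (flux: a volt is a weber per second),
    = kg·m²·s⁻²·A⁻¹.
Combining: Bq·Wb = s⁻¹ · (kg·m²·s⁻²·A⁻¹) = kg·m²·s⁻³·A⁻¹.
kg·m²·s⁻³·A⁻¹ is the base-SI form of the volt.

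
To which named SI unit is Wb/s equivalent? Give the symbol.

Wb = kg·m²·s⁻²·A⁻¹.
Combining: Wb·s⁻¹ = (kg·m²·s⁻²·A⁻¹) · s⁻¹ = kg·m²·s⁻³·A⁻¹.
kg·m²·s⁻³·A⁻¹ is the base-SI form of the volt.

V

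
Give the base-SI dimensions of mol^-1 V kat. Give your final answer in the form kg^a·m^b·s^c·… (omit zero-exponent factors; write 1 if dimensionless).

kg·m²·s⁻⁴·A⁻¹

V = kg·m²·s⁻³·A⁻¹.
kat = s⁻¹·mol.
Combining: mol⁻¹·V·kat = mol⁻¹ · (kg·m²·s⁻³·A⁻¹) · (s⁻¹·mol) = kg·m²·s⁻⁴·A⁻¹.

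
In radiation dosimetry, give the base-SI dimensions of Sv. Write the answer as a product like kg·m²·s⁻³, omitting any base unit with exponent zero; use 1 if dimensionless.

m²·s⁻²

Sv = J/kg (equivalent dose = energy per mass),
    = m²·s⁻².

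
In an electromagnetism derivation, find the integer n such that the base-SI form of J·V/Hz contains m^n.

4

J = N·m (work = force × distance),
    = kg·m²·s⁻².
Hz = 1/s = s⁻¹ (frequency is cycles per second).
So Hz⁻¹ = s.
V = W/A (potential = power per current),
    = kg·m²·s⁻³·A⁻¹.
Combining: J·Hz⁻¹·V = (kg·m²·s⁻²) · s · (kg·m²·s⁻³·A⁻¹) = kg²·m⁴·s⁻⁴·A⁻¹.
The exponent of m is 4.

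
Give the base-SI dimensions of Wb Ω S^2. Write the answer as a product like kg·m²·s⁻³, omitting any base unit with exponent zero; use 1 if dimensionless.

Wb = kg·m²·s⁻²·A⁻¹.
Ω = kg·m²·s⁻³·A⁻².
S = kg⁻¹·m⁻²·s³·A².
So S² = kg⁻²·m⁻⁴·s⁶·A⁴.
Combining: Wb·Ω·S² = (kg·m²·s⁻²·A⁻¹) · (kg·m²·s⁻³·A⁻²) · (kg⁻²·m⁻⁴·s⁶·A⁴) = s·A.

s·A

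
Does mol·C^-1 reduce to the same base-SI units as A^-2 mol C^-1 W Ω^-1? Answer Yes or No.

Yes

Left side:
  C = A·s = s·A (charge = current × time).
  So C⁻¹ = s⁻¹·A⁻¹.
  Combining: mol·C⁻¹ = mol · (s⁻¹·A⁻¹) = s⁻¹·A⁻¹·mol.
Right side:
  C = A·s = s·A (charge = current × time).
  So C⁻¹ = s⁻¹·A⁻¹.
  W = J/s (power = energy per time),
      = kg·m²·s⁻³.
  Ω = V/A (resistance = voltage per current),
      = kg·m²·s⁻³·A⁻².
  So Ω⁻¹ = kg⁻¹·m⁻²·s³·A².
  Combining: A⁻²·mol·C⁻¹·W·Ω⁻¹ = A⁻² · mol · (s⁻¹·A⁻¹) · (kg·m²·s⁻³) · (kg⁻¹·m⁻²·s³·A²) = s⁻¹·A⁻¹·mol.
Both reduce to s⁻¹·A⁻¹·mol.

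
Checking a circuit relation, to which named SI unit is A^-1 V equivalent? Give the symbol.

Ω

V = W/A (potential = power per current),
    = kg·m²·s⁻³·A⁻¹.
Combining: A⁻¹·V = A⁻¹ · (kg·m²·s⁻³·A⁻¹) = kg·m²·s⁻³·A⁻².
kg·m²·s⁻³·A⁻² is the base-SI form of the ohm.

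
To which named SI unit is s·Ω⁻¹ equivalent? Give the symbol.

F

Ω = V/A (resistance = voltage per current),
    = kg·m²·s⁻³·A⁻².
So Ω⁻¹ = kg⁻¹·m⁻²·s³·A².
Combining: s·Ω⁻¹ = s · (kg⁻¹·m⁻²·s³·A²) = kg⁻¹·m⁻²·s⁴·A².
kg⁻¹·m⁻²·s⁴·A² is the base-SI form of the farad.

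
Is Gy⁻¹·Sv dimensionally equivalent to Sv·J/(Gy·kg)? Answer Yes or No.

Left side:
  Gy = J/kg (absorbed dose = energy per mass),
      = m²·s⁻².
  So Gy⁻¹ = m⁻²·s².
  Sv = J/kg (equivalent dose = energy per mass),
      = m²·s⁻².
  Combining: Gy⁻¹·Sv = (m⁻²·s²) · (m²·s⁻²) = 1.
Right side:
  Sv = J/kg (equivalent dose = energy per mass),
      = m²·s⁻².
  J = N·m (work = force × distance),
      = kg·m²·s⁻².
  Gy = J/kg (absorbed dose = energy per mass),
      = m²·s⁻².
  So Gy⁻¹ = m⁻²·s².
  Combining: Sv·J·Gy⁻¹·kg⁻¹ = (m²·s⁻²) · (kg·m²·s⁻²) · (m⁻²·s²) · kg⁻¹ = m²·s⁻².
Left is 1; right is m²·s⁻² — different.

No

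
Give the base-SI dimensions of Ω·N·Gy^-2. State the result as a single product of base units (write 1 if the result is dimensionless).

kg²·m⁻¹·s⁻¹·A⁻²

Ω = kg·m²·s⁻³·A⁻².
N = kg·m·s⁻².
Gy = m²·s⁻².
So Gy⁻² = m⁻⁴·s⁴.
Combining: Ω·N·Gy⁻² = (kg·m²·s⁻³·A⁻²) · (kg·m·s⁻²) · (m⁻⁴·s⁴) = kg²·m⁻¹·s⁻¹·A⁻².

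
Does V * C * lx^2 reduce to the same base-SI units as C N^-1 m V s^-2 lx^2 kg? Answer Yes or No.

Yes

Left side:
  V = W/A (potential = power per current),
      = kg·m²·s⁻³·A⁻¹.
  C = A·s = s·A (charge = current × time).
  lx = lm/m² (illuminance = luminous flux per area),
      = m⁻²·cd.
  So lx² = m⁻⁴·cd².
  Combining: V·C·lx² = (kg·m²·s⁻³·A⁻¹) · (s·A) · (m⁻⁴·cd²) = kg·m⁻²·s⁻²·cd².
Right side:
  C = A·s = s·A (charge = current × time).
  N = kg·m/s² = kg·m·s⁻² (force = mass × acceleration).
  So N⁻¹ = kg⁻¹·m⁻¹·s².
  V = W/A (potential = power per current),
      = kg·m²·s⁻³·A⁻¹.
  lx = lm/m² (illuminance = luminous flux per area),
      = m⁻²·cd.
  So lx² = m⁻⁴·cd².
  Combining: C·N⁻¹·m·V·s⁻²·lx²·kg = (s·A) · (kg⁻¹·m⁻¹·s²) · m · (kg·m²·s⁻³·A⁻¹) · s⁻² · (m⁻⁴·cd²) · kg = kg·m⁻²·s⁻²·cd².
Both reduce to kg·m⁻²·s⁻²·cd².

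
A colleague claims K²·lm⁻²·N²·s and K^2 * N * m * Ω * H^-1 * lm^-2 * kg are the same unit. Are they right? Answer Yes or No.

Yes

Left side:
  lm = cd·sr = cd (luminous flux; sr is dimensionless).
  So lm⁻² = cd⁻².
  N = kg·m/s² = kg·m·s⁻² (force = mass × acceleration).
  So N² = kg²·m²·s⁻⁴.
  Combining: K²·lm⁻²·N²·s = K² · cd⁻² · (kg²·m²·s⁻⁴) · s = kg²·m²·s⁻³·K²·cd⁻².
Right side:
  N = kg·m·s⁻².
  Ω = kg·m²·s⁻³·A⁻².
  H = kg·m²·s⁻²·A⁻².
  So H⁻¹ = kg⁻¹·m⁻²·s²·A².
  lm = cd.
  So lm⁻² = cd⁻².
  Combining: K²·N·m·Ω·H⁻¹·lm⁻²·kg = K² · (kg·m·s⁻²) · m · (kg·m²·s⁻³·A⁻²) · (kg⁻¹·m⁻²·s²·A²) · cd⁻² · kg = kg²·m²·s⁻³·K²·cd⁻².
Both reduce to kg²·m²·s⁻³·K²·cd⁻².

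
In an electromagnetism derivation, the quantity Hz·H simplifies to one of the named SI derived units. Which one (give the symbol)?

Ω

Hz = 1/s = s⁻¹ (frequency is cycles per second).
H = Wb/A (inductance = flux per current),
    = kg·m²·s⁻²·A⁻².
Combining: Hz·H = s⁻¹ · (kg·m²·s⁻²·A⁻²) = kg·m²·s⁻³·A⁻².
kg·m²·s⁻³·A⁻² is the base-SI form of the ohm.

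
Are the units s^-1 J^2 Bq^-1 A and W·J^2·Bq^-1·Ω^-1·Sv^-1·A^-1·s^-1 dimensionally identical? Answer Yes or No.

Left side:
  J = N·m (work = force × distance),
      = kg·m²·s⁻².
  So J² = kg²·m⁴·s⁻⁴.
  Bq = 1/s = s⁻¹ (activity is decays per second).
  So Bq⁻¹ = s.
  Combining: s⁻¹·J²·Bq⁻¹·A = s⁻¹ · (kg²·m⁴·s⁻⁴) · s · A = kg²·m⁴·s⁻⁴·A.
Right side:
  W = J/s (power = energy per time),
      = kg·m²·s⁻³.
  J = N·m (work = force × distance),
      = kg·m²·s⁻².
  So J² = kg²·m⁴·s⁻⁴.
  Bq = 1/s = s⁻¹ (activity is decays per second).
  So Bq⁻¹ = s.
  Ω = V/A (resistance = voltage per current),
      = kg·m²·s⁻³·A⁻².
  So Ω⁻¹ = kg⁻¹·m⁻²·s³·A².
  Sv = J/kg (equivalent dose = energy per mass),
      = m²·s⁻².
  So Sv⁻¹ = m⁻²·s².
  Combining: W·J²·Bq⁻¹·Ω⁻¹·Sv⁻¹·A⁻¹·s⁻¹ = (kg·m²·s⁻³) · (kg²·m⁴·s⁻⁴) · s · (kg⁻¹·m⁻²·s³·A²) · (m⁻²·s²) · A⁻¹ · s⁻¹ = kg²·m²·s⁻²·A.
Left is kg²·m⁴·s⁻⁴·A; right is kg²·m²·s⁻²·A — different.

No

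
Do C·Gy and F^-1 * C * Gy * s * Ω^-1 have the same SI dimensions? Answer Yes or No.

Yes

Left side:
  C = A·s = s·A (charge = current × time).
  Gy = J/kg (absorbed dose = energy per mass),
      = m²·s⁻².
  Combining: C·Gy = (s·A) · (m²·s⁻²) = m²·s⁻¹·A.
Right side:
  F = kg⁻¹·m⁻²·s⁴·A².
  So F⁻¹ = kg·m²·s⁻⁴·A⁻².
  C = s·A.
  Gy = m²·s⁻².
  Ω = kg·m²·s⁻³·A⁻².
  So Ω⁻¹ = kg⁻¹·m⁻²·s³·A².
  Combining: F⁻¹·C·Gy·s·Ω⁻¹ = (kg·m²·s⁻⁴·A⁻²) · (s·A) · (m²·s⁻²) · s · (kg⁻¹·m⁻²·s³·A²) = m²·s⁻¹·A.
Both reduce to m²·s⁻¹·A.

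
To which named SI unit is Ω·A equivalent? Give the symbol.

Ω = kg·m²·s⁻³·A⁻².
Combining: Ω·A = (kg·m²·s⁻³·A⁻²) · A = kg·m²·s⁻³·A⁻¹.
kg·m²·s⁻³·A⁻¹ is the base-SI form of the volt.

V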